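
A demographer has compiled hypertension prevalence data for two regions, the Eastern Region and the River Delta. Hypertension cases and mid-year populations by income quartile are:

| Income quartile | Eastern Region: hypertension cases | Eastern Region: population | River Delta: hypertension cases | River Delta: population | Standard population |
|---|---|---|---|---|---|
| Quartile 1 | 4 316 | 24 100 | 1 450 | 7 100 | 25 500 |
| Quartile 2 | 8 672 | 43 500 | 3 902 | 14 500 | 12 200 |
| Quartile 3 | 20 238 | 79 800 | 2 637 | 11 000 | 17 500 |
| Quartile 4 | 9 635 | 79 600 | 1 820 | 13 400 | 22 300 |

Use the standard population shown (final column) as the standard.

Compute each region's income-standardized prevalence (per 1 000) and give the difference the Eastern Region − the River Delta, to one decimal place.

Income-specific rates per 1 000 for the Eastern Region: 179.087, 199.356, 253.609, 121.043.
For the River Delta: 204.225, 269.103, 239.727, 135.821.
Standard total = 77 500; weights = 0.3290, 0.1574, 0.2258, 0.2877.
The Eastern Region: 0.3290×179.087 + 0.1574×199.356 + 0.2258×253.609 + 0.2877×121.043 = 182.4036 per 1 000.
The River Delta: 0.3290×204.225 + 0.1574×269.103 + 0.2258×239.727 + 0.2877×135.821 = 202.7722 per 1 000.
Difference = 182.4036 − 202.7722 = -20.3685.

-20.4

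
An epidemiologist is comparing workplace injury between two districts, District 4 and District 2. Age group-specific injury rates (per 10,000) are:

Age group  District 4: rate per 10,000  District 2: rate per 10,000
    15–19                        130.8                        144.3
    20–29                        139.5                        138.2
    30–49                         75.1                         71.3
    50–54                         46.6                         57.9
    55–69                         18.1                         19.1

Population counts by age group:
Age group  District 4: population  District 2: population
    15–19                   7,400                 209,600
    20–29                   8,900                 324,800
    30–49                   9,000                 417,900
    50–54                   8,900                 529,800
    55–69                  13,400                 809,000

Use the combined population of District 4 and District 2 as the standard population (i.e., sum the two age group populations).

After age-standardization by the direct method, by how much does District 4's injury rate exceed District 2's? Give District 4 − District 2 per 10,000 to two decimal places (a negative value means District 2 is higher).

Combined standard total = 2,338,700; weights = 0.0928, 0.1427, 0.1825, 0.2303, 0.3516.
District 4: 0.0928×130.8 + 0.1427×139.5 + 0.1825×75.1 + 0.2303×46.6 + 0.3516×18.1 = 62.8485 per 10,000.
District 2: 0.0928×144.3 + 0.1427×138.2 + 0.1825×71.3 + 0.2303×57.9 + 0.3516×19.1 = 66.1765 per 10,000.
Difference = 62.8485 − 66.1765 = -3.3280.

-3.33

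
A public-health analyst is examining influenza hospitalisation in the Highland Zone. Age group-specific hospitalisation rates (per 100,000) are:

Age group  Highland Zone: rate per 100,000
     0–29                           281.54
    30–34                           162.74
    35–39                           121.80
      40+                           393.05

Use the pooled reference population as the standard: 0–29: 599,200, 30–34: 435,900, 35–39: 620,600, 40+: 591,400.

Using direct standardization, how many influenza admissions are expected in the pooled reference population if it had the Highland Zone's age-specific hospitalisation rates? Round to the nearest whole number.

5477

Expected influenza admissions = Σ (standard pop × age-specific rate ÷ 100,000)
= 599,200×281.54/100,000 + 435,900×162.74/100,000 + 620,600×121.80/100,000 + 591,400×393.05/100,000
= 1686.99 + 709.38 + 755.89 + 2324.50 = 5476.76.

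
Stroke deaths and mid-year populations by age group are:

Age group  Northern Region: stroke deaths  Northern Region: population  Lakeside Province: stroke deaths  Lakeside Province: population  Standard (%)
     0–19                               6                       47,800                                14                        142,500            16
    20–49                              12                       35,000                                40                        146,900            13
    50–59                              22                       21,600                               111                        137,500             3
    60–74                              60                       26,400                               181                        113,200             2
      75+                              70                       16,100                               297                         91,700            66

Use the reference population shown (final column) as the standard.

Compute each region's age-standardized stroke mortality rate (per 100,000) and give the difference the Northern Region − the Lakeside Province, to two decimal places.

76.53

Age-specific rates per 100,000 for the Northern Region: 12.55, 34.29, 101.85, 227.27, 434.78.
For the Lakeside Province: 9.82, 27.23, 80.73, 159.89, 323.88.
Standard weights: 0.16, 0.13, 0.03, 0.02, 0.66.
The Northern Region: 0.1600×12.55 + 0.1300×34.29 + 0.0300×101.85 + 0.0200×227.27 + 0.6600×434.78 = 301.0230 per 100,000.
The Lakeside Province: 0.1600×9.82 + 0.1300×27.23 + 0.0300×80.73 + 0.0200×159.89 + 0.6600×323.88 = 224.4937 per 100,000.
Difference = 301.0230 − 224.4937 = 76.5293.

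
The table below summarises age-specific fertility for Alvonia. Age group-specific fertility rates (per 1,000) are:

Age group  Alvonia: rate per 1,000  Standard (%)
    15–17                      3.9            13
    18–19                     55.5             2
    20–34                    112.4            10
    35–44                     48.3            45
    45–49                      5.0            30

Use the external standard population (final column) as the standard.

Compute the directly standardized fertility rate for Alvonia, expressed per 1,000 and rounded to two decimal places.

36.09

Standard weights: 0.13, 0.02, 0.10, 0.45, 0.30.
Standardized rate: 0.1300×3.9 + 0.0200×55.5 + 0.1000×112.4 + 0.4500×48.3 + 0.3000×5.0 = 36.0920 per 1,000.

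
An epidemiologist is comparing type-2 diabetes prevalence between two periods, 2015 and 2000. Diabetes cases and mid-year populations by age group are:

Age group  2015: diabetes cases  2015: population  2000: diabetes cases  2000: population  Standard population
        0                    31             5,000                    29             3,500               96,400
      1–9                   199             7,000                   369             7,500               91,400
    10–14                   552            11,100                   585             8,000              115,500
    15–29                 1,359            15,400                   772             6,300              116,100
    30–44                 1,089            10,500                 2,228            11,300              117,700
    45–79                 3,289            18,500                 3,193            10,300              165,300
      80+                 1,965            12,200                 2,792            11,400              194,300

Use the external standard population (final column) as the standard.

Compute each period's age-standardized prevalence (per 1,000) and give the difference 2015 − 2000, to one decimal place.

-64.6

Age-specific rates per 1,000 for 2015: 6.200, 28.429, 49.730, 88.247, 103.714, 177.784, 161.066.
For 2000: 8.286, 49.200, 73.125, 122.540, 197.168, 310.000, 244.912.
Standard total = 896,700; weights = 0.1075, 0.1019, 0.1288, 0.1295, 0.1313, 0.1843, 0.2167.
2015: 0.1075×6.200 + 0.1019×28.429 + 0.1288×49.730 + 0.1295×88.247 + 0.1313×103.714 + 0.1843×177.784 + 0.2167×161.066 = 102.6822 per 1,000.
2000: 0.1075×8.286 + 0.1019×49.200 + 0.1288×73.125 + 0.1295×122.540 + 0.1313×197.168 + 0.1843×310.000 + 0.2167×244.912 = 167.2851 per 1,000.
Difference = 102.6822 − 167.2851 = -64.6029.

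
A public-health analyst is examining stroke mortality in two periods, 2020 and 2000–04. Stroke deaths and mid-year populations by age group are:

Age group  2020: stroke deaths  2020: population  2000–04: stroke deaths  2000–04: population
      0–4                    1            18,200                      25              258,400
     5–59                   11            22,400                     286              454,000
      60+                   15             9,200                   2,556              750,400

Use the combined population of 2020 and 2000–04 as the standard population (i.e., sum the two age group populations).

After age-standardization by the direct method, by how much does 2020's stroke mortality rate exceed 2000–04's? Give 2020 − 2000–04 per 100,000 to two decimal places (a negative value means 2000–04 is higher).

-94.31

Age-specific rates per 100,000 for 2020: 5.49, 49.11, 163.04.
For 2000–04: 9.67, 63.00, 340.62.
Combined standard total = 1,512,600; weights = 0.1829, 0.3150, 0.5022.
2020: 0.1829×5.49 + 0.3150×49.11 + 0.5022×163.04 = 98.3487 per 100,000.
2000–04: 0.1829×9.67 + 0.3150×63.00 + 0.5022×340.62 = 192.6622 per 100,000.
Difference = 98.3487 − 192.6622 = -94.3135.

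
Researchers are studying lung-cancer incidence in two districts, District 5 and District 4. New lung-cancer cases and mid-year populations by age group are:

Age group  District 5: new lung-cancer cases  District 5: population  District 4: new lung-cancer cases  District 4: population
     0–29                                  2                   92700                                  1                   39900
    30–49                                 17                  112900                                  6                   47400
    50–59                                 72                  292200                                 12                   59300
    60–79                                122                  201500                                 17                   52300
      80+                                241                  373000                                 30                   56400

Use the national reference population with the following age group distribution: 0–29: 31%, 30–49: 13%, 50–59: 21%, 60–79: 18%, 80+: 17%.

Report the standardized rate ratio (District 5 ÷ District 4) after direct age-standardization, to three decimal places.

1.376

Age-specific rates per 100000 for District 5: 2.16, 15.06, 24.64, 60.55, 64.61.
For District 4: 2.51, 12.66, 20.24, 32.50, 53.19.
Standard weights: 0.31, 0.13, 0.21, 0.18, 0.17.
District 5: 0.3100×2.16 + 0.1300×15.06 + 0.2100×24.64 + 0.1800×60.55 + 0.1700×64.61 = 29.6830 per 100000.
District 4: 0.3100×2.51 + 0.1300×12.66 + 0.2100×20.24 + 0.1800×32.50 + 0.1700×53.19 = 21.5655 per 100000.
Ratio = 29.6830 ÷ 21.5655 = 1.37641.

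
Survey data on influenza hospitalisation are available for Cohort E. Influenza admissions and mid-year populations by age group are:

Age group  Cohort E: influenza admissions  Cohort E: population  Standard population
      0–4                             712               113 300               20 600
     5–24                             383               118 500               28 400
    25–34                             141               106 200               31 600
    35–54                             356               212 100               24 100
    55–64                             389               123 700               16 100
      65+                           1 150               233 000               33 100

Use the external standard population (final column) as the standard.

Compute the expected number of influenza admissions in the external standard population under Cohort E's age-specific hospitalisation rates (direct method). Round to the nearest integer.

518

Age-specific rates per 100 000 for Cohort E: 628.42, 323.21, 132.77, 167.85, 314.47, 493.56.
Expected influenza admissions = Σ (standard pop × age-specific rate ÷ 100 000)
= 20 600×628.42/100 000 + 28 400×323.21/100 000 + 31 600×132.77/100 000 + 24 100×167.85/100 000 + 16 100×314.47/100 000 + 33 100×493.56/100 000
= 129.45 + 91.79 + 41.95 + 40.45 + 50.63 + 163.37 = 517.65.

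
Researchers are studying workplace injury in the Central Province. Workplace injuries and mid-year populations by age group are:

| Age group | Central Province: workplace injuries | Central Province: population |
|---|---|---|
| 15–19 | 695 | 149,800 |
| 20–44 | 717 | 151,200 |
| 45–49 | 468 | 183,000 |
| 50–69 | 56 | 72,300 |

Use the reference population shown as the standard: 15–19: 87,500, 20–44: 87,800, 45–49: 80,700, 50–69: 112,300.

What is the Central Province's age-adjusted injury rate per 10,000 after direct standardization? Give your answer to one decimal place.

Age-specific rates per 10,000 for the Central Province: 46.40, 47.42, 25.57, 7.75.
Standard total = 368,300; weights = 0.2376, 0.2384, 0.2191, 0.3049.
Standardized rate: 0.2376×46.40 + 0.2384×47.42 + 0.2191×25.57 + 0.3049×7.75 = 30.2925 per 10,000.

30.3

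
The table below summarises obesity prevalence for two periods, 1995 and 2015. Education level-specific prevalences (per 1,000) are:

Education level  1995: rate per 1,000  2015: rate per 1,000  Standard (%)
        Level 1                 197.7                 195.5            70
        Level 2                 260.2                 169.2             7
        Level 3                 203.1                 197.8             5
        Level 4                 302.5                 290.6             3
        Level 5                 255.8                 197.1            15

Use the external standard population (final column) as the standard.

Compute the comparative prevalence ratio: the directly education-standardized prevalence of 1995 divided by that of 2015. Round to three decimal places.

Standard weights: 0.70, 0.07, 0.05, 0.03, 0.15.
1995: 0.7000×197.7 + 0.0700×260.2 + 0.0500×203.1 + 0.0300×302.5 + 0.1500×255.8 = 214.2040 per 1,000.
2015: 0.7000×195.5 + 0.0700×169.2 + 0.0500×197.8 + 0.0300×290.6 + 0.1500×197.1 = 196.8670 per 1,000.
Ratio = 214.2040 ÷ 196.8670 = 1.08806.

1.088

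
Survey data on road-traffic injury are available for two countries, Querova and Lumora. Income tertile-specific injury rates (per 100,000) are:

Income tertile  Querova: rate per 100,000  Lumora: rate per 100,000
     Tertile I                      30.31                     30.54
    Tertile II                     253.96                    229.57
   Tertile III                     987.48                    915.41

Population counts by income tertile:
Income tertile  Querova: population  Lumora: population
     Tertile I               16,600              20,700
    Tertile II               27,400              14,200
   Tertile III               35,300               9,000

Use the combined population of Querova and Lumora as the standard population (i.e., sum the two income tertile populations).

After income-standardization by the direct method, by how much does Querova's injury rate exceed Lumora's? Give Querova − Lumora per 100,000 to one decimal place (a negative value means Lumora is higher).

34.1

Combined standard total = 123,200; weights = 0.3028, 0.3377, 0.3596.
Querova: 0.3028×30.31 + 0.3377×253.96 + 0.3596×987.48 = 450.0054 per 100,000.
Lumora: 0.3028×30.54 + 0.3377×229.57 + 0.3596×915.41 = 415.9247 per 100,000.
Difference = 450.0054 − 415.9247 = 34.0807.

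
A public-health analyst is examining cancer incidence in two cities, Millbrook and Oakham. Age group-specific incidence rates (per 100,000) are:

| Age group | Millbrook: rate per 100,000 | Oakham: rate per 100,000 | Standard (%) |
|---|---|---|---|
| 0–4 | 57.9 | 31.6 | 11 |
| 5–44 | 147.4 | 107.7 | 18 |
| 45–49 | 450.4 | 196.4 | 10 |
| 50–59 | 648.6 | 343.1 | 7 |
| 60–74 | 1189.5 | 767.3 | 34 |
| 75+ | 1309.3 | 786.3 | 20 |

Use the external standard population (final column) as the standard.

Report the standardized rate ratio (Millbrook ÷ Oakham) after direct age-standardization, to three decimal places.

1.629

Standard weights: 0.11, 0.18, 0.10, 0.07, 0.34, 0.20.
Millbrook: 0.1100×57.9 + 0.1800×147.4 + 0.1000×450.4 + 0.0700×648.6 + 0.3400×1189.5 + 0.2000×1309.3 = 789.6330 per 100,000.
Oakham: 0.1100×31.6 + 0.1800×107.7 + 0.1000×196.4 + 0.0700×343.1 + 0.3400×767.3 + 0.2000×786.3 = 484.6610 per 100,000.
Ratio = 789.6330 ÷ 484.6610 = 1.62925.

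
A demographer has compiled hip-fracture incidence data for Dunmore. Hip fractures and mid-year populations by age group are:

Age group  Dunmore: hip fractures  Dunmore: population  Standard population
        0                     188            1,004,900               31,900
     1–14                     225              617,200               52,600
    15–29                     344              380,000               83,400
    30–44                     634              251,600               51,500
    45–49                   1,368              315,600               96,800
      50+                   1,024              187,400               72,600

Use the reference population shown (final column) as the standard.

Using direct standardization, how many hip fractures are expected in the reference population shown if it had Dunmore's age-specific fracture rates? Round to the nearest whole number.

Age-specific rates per 100,000 for Dunmore: 18.71, 36.45, 90.53, 251.99, 433.46, 546.42.
Expected hip fractures = Σ (standard pop × age-specific rate ÷ 100,000)
= 31,900×18.71/100,000 + 52,600×36.45/100,000 + 83,400×90.53/100,000 + 51,500×251.99/100,000 + 96,800×433.46/100,000 + 72,600×546.42/100,000
= 5.97 + 19.18 + 75.50 + 129.77 + 419.59 + 396.70 = 1046.71.

1047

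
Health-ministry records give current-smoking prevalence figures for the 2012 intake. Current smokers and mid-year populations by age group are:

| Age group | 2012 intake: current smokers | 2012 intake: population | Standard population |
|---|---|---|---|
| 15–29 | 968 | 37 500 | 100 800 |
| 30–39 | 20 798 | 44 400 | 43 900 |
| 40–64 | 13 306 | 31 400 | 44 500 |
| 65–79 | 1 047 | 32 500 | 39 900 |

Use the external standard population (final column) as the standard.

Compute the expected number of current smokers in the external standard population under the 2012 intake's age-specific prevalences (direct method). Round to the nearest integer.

Age-specific rates per 1 000 for the 2012 intake: 25.813, 468.423, 423.758, 32.215.
Expected current smokers = Σ (standard pop × age-specific rate ÷ 1 000)
= 100 800×25.813/1 000 + 43 900×468.423/1 000 + 44 500×423.758/1 000 + 39 900×32.215/1 000
= 2601.98 + 20563.79 + 18857.23 + 1285.39 = 43308.40.

43308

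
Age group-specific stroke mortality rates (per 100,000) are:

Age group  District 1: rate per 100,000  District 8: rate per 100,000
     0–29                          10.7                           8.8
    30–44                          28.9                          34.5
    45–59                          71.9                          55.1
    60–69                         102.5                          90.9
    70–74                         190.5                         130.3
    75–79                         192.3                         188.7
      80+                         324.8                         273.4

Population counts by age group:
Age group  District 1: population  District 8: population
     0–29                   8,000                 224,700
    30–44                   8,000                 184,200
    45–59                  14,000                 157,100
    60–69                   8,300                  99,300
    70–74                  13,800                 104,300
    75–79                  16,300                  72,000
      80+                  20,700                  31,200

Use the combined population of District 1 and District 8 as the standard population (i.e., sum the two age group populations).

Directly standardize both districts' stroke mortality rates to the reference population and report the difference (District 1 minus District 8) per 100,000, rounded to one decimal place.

14.1

Combined standard total = 961,900; weights = 0.2419, 0.1998, 0.1779, 0.1119, 0.1228, 0.0918, 0.0540.
District 1: 0.2419×10.7 + 0.1998×28.9 + 0.1779×71.9 + 0.1119×102.5 + 0.1228×190.5 + 0.0918×192.3 + 0.0540×324.8 = 91.1850 per 100,000.
District 8: 0.2419×8.8 + 0.1998×34.5 + 0.1779×55.1 + 0.1119×90.9 + 0.1228×130.3 + 0.0918×188.7 + 0.0540×273.4 = 77.0633 per 100,000.
Difference = 91.1850 − 77.0633 = 14.1216.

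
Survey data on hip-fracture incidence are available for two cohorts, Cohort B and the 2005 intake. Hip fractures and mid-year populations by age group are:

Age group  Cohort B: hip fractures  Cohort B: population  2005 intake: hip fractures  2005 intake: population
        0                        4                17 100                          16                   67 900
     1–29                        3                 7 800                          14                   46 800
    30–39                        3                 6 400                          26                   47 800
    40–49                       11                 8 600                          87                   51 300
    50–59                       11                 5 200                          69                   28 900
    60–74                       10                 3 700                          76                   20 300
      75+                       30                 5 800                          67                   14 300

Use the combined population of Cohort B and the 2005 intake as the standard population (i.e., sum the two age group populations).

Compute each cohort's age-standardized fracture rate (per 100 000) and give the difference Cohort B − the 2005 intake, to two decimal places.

-14.76

Age-specific rates per 100 000 for Cohort B: 23.39, 38.46, 46.88, 127.91, 211.54, 270.27, 517.24.
For the 2005 intake: 23.56, 29.91, 54.39, 169.59, 238.75, 374.38, 468.53.
Combined standard total = 331 900; weights = 0.2561, 0.1645, 0.1633, 0.1805, 0.1027, 0.0723, 0.0606.
Cohort B: 0.2561×23.39 + 0.1645×38.46 + 0.1633×46.88 + 0.1805×127.91 + 0.1027×211.54 + 0.0723×270.27 + 0.0606×517.24 = 115.6585 per 100 000.
The 2005 intake: 0.2561×23.56 + 0.1645×29.91 + 0.1633×54.39 + 0.1805×169.59 + 0.1027×238.75 + 0.0723×374.38 + 0.0606×468.53 = 130.4221 per 100 000.
Difference = 115.6585 − 130.4221 = -14.7636.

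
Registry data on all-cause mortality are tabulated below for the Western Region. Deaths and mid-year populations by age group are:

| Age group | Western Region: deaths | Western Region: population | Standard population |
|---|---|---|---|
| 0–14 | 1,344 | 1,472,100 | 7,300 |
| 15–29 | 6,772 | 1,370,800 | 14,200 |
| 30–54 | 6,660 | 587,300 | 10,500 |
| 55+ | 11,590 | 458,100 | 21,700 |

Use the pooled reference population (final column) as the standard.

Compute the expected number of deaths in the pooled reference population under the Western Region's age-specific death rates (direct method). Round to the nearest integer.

Age-specific rates per 100,000 for the Western Region: 91.30, 494.02, 1134.00, 2530.02.
Expected deaths = Σ (standard pop × age-specific rate ÷ 100,000)
= 7,300×91.30/100,000 + 14,200×494.02/100,000 + 10,500×1134.00/100,000 + 21,700×2530.02/100,000
= 6.66 + 70.15 + 119.07 + 549.01 = 744.90.

745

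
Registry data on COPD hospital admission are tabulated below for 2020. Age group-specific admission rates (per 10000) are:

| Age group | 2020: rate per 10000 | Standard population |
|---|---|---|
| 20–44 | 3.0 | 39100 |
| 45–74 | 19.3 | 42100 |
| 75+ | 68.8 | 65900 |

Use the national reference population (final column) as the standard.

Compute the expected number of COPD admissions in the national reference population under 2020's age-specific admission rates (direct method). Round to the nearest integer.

Expected COPD admissions = Σ (standard pop × age-specific rate ÷ 10000)
= 39100×3.0/10000 + 42100×19.3/10000 + 65900×68.8/10000
= 11.73 + 81.25 + 453.39 = 546.38.

546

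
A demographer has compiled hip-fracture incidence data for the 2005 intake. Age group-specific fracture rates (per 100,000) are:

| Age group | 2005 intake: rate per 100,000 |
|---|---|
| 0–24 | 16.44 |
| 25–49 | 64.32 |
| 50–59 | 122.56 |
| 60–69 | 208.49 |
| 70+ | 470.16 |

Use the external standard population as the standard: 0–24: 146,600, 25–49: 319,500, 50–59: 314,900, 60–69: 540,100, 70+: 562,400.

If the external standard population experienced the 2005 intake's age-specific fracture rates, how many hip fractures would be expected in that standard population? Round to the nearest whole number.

Expected hip fractures = Σ (standard pop × age-specific rate ÷ 100,000)
= 146,600×16.44/100,000 + 319,500×64.32/100,000 + 314,900×122.56/100,000 + 540,100×208.49/100,000 + 562,400×470.16/100,000
= 24.10 + 205.50 + 385.94 + 1126.05 + 2644.18 = 4385.78.

4386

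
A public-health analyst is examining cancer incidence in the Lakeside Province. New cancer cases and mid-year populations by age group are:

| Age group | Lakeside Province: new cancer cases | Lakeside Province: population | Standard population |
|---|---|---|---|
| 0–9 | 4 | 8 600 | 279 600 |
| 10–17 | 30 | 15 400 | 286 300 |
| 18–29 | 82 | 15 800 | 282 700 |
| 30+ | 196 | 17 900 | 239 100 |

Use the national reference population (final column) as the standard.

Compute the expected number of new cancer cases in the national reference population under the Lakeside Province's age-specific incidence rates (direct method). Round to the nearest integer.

Age-specific rates per 100 000 for the Lakeside Province: 46.51, 194.81, 518.99, 1094.97.
Expected new cancer cases = Σ (standard pop × age-specific rate ÷ 100 000)
= 279 600×46.51/100 000 + 286 300×194.81/100 000 + 282 700×518.99/100 000 + 239 100×1094.97/100 000
= 130.05 + 557.73 + 1467.18 + 2618.08 = 4773.03.

4773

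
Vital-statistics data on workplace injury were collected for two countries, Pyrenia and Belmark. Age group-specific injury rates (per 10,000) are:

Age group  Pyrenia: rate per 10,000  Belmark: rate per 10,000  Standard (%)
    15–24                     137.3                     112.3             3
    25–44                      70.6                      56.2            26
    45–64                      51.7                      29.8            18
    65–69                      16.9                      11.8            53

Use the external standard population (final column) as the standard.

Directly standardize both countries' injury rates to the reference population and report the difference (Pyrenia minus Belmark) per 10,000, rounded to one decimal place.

Standard weights: 0.03, 0.26, 0.18, 0.53.
Pyrenia: 0.0300×137.3 + 0.2600×70.6 + 0.1800×51.7 + 0.5300×16.9 = 40.7380 per 10,000.
Belmark: 0.0300×112.3 + 0.2600×56.2 + 0.1800×29.8 + 0.5300×11.8 = 29.5990 per 10,000.
Difference = 40.7380 − 29.5990 = 11.1390.

11.1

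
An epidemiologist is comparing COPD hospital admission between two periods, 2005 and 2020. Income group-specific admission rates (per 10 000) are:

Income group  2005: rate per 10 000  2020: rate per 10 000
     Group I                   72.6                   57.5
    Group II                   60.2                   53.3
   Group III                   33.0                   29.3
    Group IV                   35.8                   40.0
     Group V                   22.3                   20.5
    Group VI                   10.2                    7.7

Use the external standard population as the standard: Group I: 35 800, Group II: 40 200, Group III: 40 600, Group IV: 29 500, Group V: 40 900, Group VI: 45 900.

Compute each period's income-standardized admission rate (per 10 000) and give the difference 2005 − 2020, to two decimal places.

Standard total = 232 900; weights = 0.1537, 0.1726, 0.1743, 0.1267, 0.1756, 0.1971.
2005: 0.1537×72.6 + 0.1726×60.2 + 0.1743×33.0 + 0.1267×35.8 + 0.1756×22.3 + 0.1971×10.2 = 37.7641 per 10 000.
2020: 0.1537×57.5 + 0.1726×53.3 + 0.1743×29.3 + 0.1267×40.0 + 0.1756×20.5 + 0.1971×7.7 = 33.3303 per 10 000.
Difference = 37.7641 − 33.3303 = 4.4339.

4.43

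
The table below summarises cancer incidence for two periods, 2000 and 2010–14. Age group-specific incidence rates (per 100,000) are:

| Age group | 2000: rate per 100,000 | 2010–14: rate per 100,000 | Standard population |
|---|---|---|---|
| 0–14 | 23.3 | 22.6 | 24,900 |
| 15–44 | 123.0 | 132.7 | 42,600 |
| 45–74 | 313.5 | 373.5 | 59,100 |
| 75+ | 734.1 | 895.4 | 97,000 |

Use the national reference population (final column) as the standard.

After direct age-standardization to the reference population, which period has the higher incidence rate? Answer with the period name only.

Standard total = 223,600; weights = 0.1114, 0.1905, 0.2643, 0.4338.
2000: 0.1114×23.3 + 0.1905×123.0 + 0.2643×313.5 + 0.4338×734.1 = 427.3503 per 100,000.
2010–14: 0.1114×22.6 + 0.1905×132.7 + 0.2643×373.5 + 0.4338×895.4 = 514.9526 per 100,000.

2010–14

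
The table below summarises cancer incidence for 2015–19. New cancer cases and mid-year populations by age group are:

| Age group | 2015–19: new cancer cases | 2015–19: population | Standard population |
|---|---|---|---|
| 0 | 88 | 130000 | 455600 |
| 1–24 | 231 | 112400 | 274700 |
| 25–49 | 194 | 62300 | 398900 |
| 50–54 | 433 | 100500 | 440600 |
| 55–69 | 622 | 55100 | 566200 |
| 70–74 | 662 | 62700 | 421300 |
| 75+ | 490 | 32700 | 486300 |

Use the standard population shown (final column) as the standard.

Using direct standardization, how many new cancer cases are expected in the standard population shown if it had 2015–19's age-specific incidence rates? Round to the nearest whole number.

22140

Age-specific rates per 100000 for 2015–19: 67.69, 205.52, 311.40, 430.85, 1128.86, 1055.82, 1498.47.
Expected new cancer cases = Σ (standard pop × age-specific rate ÷ 100000)
= 455600×67.69/100000 + 274700×205.52/100000 + 398900×311.40/100000 + 440600×430.85/100000 + 566200×1128.86/100000 + 421300×1055.82/100000 + 486300×1498.47/100000
= 308.41 + 564.55 + 1242.16 + 1898.31 + 6391.59 + 4448.18 + 7287.06 = 22140.25.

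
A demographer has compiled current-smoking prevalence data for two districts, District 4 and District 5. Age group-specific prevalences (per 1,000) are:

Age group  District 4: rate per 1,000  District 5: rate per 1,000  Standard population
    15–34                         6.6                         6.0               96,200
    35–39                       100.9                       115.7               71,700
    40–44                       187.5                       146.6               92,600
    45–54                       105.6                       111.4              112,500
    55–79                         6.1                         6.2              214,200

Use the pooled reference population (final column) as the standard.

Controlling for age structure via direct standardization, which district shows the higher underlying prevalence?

Standard total = 587,200; weights = 0.1638, 0.1221, 0.1577, 0.1916, 0.3648.
District 4: 0.1638×6.6 + 0.1221×100.9 + 0.1577×187.5 + 0.1916×105.6 + 0.3648×6.1 = 65.4267 per 1,000.
District 5: 0.1638×6.0 + 0.1221×115.7 + 0.1577×146.6 + 0.1916×111.4 + 0.3648×6.2 = 61.8334 per 1,000.

District 4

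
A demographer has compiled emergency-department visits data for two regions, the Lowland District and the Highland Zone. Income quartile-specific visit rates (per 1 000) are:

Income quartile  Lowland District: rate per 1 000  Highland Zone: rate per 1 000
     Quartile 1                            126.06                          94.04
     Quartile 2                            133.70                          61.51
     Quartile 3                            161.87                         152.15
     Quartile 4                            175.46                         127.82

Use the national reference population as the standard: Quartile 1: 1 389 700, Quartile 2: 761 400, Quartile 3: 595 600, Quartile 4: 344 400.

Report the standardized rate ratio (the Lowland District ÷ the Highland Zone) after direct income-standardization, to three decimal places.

Standard total = 3 091 100; weights = 0.4496, 0.2463, 0.1927, 0.1114.
The Lowland District: 0.4496×126.06 + 0.2463×133.70 + 0.1927×161.87 + 0.1114×175.46 = 140.3458 per 1 000.
The Highland Zone: 0.4496×94.04 + 0.2463×61.51 + 0.1927×152.15 + 0.1114×127.82 = 100.9876 per 1 000.
Ratio = 140.3458 ÷ 100.9876 = 1.38973.

1.390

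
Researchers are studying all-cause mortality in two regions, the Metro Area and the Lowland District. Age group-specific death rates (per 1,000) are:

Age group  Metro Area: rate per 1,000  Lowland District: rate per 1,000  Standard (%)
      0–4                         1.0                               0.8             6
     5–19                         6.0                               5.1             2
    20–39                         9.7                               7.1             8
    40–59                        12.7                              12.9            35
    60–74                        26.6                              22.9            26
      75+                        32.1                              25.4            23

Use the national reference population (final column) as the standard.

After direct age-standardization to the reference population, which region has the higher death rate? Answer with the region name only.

Standard weights: 0.06, 0.02, 0.08, 0.35, 0.26, 0.23.
The Metro Area: 0.0600×1.0 + 0.0200×6.0 + 0.0800×9.7 + 0.3500×12.7 + 0.2600×26.6 + 0.2300×32.1 = 19.7000 per 1,000.
The Lowland District: 0.0600×0.8 + 0.0200×5.1 + 0.0800×7.1 + 0.3500×12.9 + 0.2600×22.9 + 0.2300×25.4 = 17.0290 per 1,000.

Metro Area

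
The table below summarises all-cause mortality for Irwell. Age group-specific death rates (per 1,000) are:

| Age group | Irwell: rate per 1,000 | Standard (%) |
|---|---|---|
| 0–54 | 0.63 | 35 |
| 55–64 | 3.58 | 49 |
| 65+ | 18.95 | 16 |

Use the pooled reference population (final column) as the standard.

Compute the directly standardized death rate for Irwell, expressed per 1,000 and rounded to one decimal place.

Standard weights: 0.35, 0.49, 0.16.
Standardized rate: 0.3500×0.63 + 0.4900×3.58 + 0.1600×18.95 = 5.0067 per 1,000.

5.0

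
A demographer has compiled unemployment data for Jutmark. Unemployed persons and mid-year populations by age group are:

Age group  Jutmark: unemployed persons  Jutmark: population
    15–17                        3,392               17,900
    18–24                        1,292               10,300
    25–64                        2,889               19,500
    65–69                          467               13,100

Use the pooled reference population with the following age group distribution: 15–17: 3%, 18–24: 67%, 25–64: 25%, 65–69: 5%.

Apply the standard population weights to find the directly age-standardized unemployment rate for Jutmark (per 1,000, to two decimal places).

128.55

Age-specific rates per 1,000 for Jutmark: 189.497, 125.437, 148.154, 35.649.
Standard weights: 0.03, 0.67, 0.25, 0.05.
Standardized rate: 0.0300×189.497 + 0.6700×125.437 + 0.2500×148.154 + 0.0500×35.649 = 128.5485 per 1,000.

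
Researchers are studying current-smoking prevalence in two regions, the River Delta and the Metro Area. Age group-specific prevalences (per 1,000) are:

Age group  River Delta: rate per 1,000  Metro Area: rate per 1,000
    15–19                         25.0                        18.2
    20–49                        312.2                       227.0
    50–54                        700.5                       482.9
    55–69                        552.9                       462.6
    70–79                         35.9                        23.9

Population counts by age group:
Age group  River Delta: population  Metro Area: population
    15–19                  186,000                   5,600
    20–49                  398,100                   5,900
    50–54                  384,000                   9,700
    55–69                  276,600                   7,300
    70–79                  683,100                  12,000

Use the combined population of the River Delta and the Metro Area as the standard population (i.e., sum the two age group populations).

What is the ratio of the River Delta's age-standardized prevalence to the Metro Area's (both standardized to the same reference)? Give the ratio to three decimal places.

1.359

Combined standard total = 1,968,300; weights = 0.0973, 0.2053, 0.2000, 0.1442, 0.3531.
The River Delta: 0.0973×25.0 + 0.2053×312.2 + 0.2000×700.5 + 0.1442×552.9 + 0.3531×35.9 = 299.0540 per 1,000.
The Metro Area: 0.0973×18.2 + 0.2053×227.0 + 0.2000×482.9 + 0.1442×462.6 + 0.3531×23.9 = 220.1178 per 1,000.
Ratio = 299.0540 ÷ 220.1178 = 1.35861.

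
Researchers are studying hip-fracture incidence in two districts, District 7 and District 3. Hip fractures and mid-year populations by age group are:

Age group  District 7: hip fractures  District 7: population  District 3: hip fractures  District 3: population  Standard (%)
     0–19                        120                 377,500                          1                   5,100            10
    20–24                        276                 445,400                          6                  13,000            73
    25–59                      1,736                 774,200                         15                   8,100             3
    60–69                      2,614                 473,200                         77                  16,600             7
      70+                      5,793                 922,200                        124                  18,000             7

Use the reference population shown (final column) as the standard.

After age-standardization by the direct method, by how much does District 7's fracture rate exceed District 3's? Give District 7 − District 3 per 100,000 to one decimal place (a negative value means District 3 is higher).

15.9

Age-specific rates per 100,000 for District 7: 31.79, 61.97, 224.23, 552.41, 628.17.
For District 3: 19.61, 46.15, 185.19, 463.86, 688.89.
Standard weights: 0.10, 0.73, 0.03, 0.07, 0.07.
District 7: 0.1000×31.79 + 0.7300×61.97 + 0.0300×224.23 + 0.0700×552.41 + 0.0700×628.17 = 137.7822 per 100,000.
District 3: 0.1000×19.61 + 0.7300×46.15 + 0.0300×185.19 + 0.0700×463.86 + 0.0700×688.89 = 121.9007 per 100,000.
Difference = 137.7822 − 121.9007 = 15.8814.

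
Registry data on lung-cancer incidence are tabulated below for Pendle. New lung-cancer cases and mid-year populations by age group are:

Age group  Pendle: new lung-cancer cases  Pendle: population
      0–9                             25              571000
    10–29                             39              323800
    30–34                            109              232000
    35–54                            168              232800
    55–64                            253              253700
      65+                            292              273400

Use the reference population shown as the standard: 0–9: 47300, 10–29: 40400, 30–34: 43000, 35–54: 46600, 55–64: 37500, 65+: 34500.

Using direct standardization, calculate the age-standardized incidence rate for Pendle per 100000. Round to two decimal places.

Age-specific rates per 100000 for Pendle: 4.38, 12.04, 46.98, 72.16, 99.72, 106.80.
Standard total = 249300; weights = 0.1897, 0.1621, 0.1725, 0.1869, 0.1504, 0.1384.
Standardized rate: 0.1897×4.38 + 0.1621×12.04 + 0.1725×46.98 + 0.1869×72.16 + 0.1504×99.72 + 0.1384×106.80 = 54.1564 per 100000.

54.16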